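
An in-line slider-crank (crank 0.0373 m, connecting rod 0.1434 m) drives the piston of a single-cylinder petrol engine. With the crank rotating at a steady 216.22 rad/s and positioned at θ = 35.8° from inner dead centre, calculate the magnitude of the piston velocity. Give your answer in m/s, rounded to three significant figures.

5.72

ω = 216.2 rad/s
For an in-line slider-crank, x = r cosθ + √(L² − r² sin²θ), so v = −rω sinθ·[1 + r cosθ/√(L² − r² sin²θ)].
With r = 0.0373 m, L = 0.1434 m, θ = 35.8°: √(L² − r² sin²θ) = 0.14173 m.
v = −0.0373·216.2·0.58496·[1 + 0.0373·0.81106/0.14173] = -5.7247 m/s.
|v| = 5.7247 m/s.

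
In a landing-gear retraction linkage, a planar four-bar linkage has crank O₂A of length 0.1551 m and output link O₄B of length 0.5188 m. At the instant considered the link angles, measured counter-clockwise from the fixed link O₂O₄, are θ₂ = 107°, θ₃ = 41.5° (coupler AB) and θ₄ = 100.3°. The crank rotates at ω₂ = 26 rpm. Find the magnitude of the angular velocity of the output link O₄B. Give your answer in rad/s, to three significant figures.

ω₂ = 2.723 rad/s (from 26 rpm).
Differentiating the loop-closure r₂e^{iθ₂}+r₃e^{iθ₃}=r₁+r₄e^{iθ₄} gives r₂ω₂e^{iθ₂}+r₃ω₃e^{iθ₃}=r₄ω₄e^{iθ₄}.
Eliminating the other unknown: ω₄ = r₂ω₂ sin(θ₂−θ₃) / [r₄ sin(θ₄−θ₃)].
Numerator sine = +0.90996; denominator sine = +0.85536.
Result = 0.1551·2.723·(+0.90996) / (0.5188·(+0.85536)) = +0.86594 rad/s; magnitude 0.86594 rad/s.

0.866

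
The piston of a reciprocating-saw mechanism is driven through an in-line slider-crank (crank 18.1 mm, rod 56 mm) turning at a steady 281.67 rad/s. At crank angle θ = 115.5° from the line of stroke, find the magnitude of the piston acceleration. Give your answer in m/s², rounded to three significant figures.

915

ω = 281.7 rad/s
x(θ) = r cosθ + √(L² − r² sin²θ); with ω constant, a = ω²·d²x/dθ².
d²x/dθ² = −r cosθ − r²(cos2θ)/√u − r⁴ sin²2θ/(4u^{3/2}),  u = L² − r² sin²θ = 0.00286911 m².
Substituting r = 0.0181 m, L = 0.056 m, θ = 115.5°: d²x/dθ² = +0.011536 m.
a = ω²·d²x/dθ² = (281.7)²·(+0.011536) = +915.23 m/s²;  |a| = 915.23 m/s².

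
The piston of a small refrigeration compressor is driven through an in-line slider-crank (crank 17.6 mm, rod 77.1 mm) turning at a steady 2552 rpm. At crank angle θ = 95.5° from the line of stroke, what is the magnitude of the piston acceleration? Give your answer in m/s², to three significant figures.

410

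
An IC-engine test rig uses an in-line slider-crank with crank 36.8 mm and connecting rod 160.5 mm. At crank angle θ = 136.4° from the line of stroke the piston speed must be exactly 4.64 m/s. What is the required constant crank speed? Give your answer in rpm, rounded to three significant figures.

2100

For an in-line slider-crank, |v_piston| = rω|sinθ|·[1 + r cosθ/√(L² − r² sin²θ)].
With r = 0.0368 m, L = 0.1605 m, θ = 136.4°: the bracketed kinematic factor |dx/dθ| = 0.021111 m.
ω = v/|dx/dθ| = 4.64/0.021111 = 219.8 rad/s.
N = 60ω/(2π) = 2098.9 rpm.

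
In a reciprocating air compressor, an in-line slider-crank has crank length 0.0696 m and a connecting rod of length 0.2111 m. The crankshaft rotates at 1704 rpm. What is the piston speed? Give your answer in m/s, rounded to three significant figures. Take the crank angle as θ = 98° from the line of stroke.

11.7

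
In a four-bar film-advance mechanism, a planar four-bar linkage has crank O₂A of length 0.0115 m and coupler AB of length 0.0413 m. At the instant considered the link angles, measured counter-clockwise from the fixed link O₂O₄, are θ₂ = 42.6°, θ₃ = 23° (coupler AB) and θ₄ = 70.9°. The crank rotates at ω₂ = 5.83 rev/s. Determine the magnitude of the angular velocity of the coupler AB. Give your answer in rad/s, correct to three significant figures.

6.52

ω₂ = 36.63 rad/s (from 5.83 rev/s).
Differentiating the loop-closure r₂e^{iθ₂}+r₃e^{iθ₃}=r₁+r₄e^{iθ₄} gives r₂ω₂e^{iθ₂}+r₃ω₃e^{iθ₃}=r₄ω₄e^{iθ₄}.
Eliminating the other unknown: ω₃ = r₂ω₂ sin(θ₄−θ₂) / [r₃ sin(θ₃−θ₄)].
Numerator sine = +0.47409; denominator sine = -0.74198.
Result = 0.0115·36.63·(+0.47409) / (0.0413·(-0.74198)) = -6.5173 rad/s; magnitude 6.5173 rad/s.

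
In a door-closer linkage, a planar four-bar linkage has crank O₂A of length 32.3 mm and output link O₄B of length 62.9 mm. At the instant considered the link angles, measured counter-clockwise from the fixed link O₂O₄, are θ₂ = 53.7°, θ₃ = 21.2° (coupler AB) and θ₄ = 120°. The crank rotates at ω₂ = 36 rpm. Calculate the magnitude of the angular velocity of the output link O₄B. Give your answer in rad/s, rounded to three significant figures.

1.05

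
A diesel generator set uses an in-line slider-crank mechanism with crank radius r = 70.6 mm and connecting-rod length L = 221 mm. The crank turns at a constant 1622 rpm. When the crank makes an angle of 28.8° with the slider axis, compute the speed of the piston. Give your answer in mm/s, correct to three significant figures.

7410

ω = 2π·1622/60 = 169.9 rad/s
For an in-line slider-crank, x = r cosθ + √(L² − r² sin²θ), so v = −rω sinθ·[1 + r cosθ/√(L² − r² sin²θ)].
With r = 0.0706 m, L = 0.221 m, θ = 28.8°: √(L² − r² sin²θ) = 0.21837 m.
v = −0.0706·169.9·0.48175·[1 + 0.0706·0.87631/0.21837] = -7.4138 m/s.
|v| = 7.4138 m/s = 7413.8 mm/s.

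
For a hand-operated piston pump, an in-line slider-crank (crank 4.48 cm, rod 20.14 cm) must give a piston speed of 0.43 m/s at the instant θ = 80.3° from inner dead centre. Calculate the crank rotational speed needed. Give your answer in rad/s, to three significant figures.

For an in-line slider-crank, |v_piston| = rω|sinθ|·[1 + r cosθ/√(L² − r² sin²θ)].
With r = 0.0448 m, L = 0.2014 m, θ = 80.3°: the bracketed kinematic factor |dx/dθ| = 0.045856 m.
ω = v/|dx/dθ| = 0.43/0.045856 = 9.3772 rad/s.

9.38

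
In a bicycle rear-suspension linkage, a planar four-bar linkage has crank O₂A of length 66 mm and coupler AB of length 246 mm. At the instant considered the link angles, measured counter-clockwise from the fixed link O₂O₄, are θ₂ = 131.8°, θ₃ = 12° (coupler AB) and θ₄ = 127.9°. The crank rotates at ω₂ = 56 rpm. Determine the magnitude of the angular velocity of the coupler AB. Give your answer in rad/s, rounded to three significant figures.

0.119

ω₂ = 5.864 rad/s (from 56 rpm).
Differentiating the loop-closure r₂e^{iθ₂}+r₃e^{iθ₃}=r₁+r₄e^{iθ₄} gives r₂ω₂e^{iθ₂}+r₃ω₃e^{iθ₃}=r₄ω₄e^{iθ₄}.
Eliminating the other unknown: ω₃ = r₂ω₂ sin(θ₄−θ₂) / [r₃ sin(θ₃−θ₄)].
Numerator sine = -0.06802; denominator sine = -0.89956.
Result = 0.066·5.864·(-0.06802) / (0.246·(-0.89956)) = +0.11896 rad/s; magnitude 0.11896 rad/s.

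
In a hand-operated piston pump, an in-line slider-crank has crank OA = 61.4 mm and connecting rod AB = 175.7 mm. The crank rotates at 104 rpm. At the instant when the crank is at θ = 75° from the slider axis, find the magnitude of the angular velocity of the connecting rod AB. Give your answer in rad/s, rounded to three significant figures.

1.05

ω = 10.89 rad/s (converted from 104 rpm).
The rod makes angle φ with the slider axis where L sinφ = r sinθ; differentiating, L cosφ·φ̇ = r ω cosθ.
L cosφ = √(L² − r² sin²θ) = 0.16539 m.
|ω_rod| = r ω |cosθ| / √(L² − r² sin²θ) = 0.0614·10.89·0.25882/0.16539 = 1.0465 rad/s.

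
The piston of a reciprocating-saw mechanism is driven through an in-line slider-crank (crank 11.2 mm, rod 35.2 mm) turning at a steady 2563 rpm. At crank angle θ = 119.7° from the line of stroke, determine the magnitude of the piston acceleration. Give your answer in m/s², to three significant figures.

ω = 2π·2563/60 = 268.4 rad/s
x(θ) = r cosθ + √(L² − r² sin²θ); with ω constant, a = ω²·d²x/dθ².
d²x/dθ² = −r cosθ − r²(cos2θ)/√u − r⁴ sin²2θ/(4u^{3/2}),  u = L² − r² sin²θ = 0.00114439 m².
Substituting r = 0.0112 m, L = 0.0352 m, θ = 119.7°: d²x/dθ² = +0.0073614 m.
a = ω²·d²x/dθ² = (268.4)²·(+0.0073614) = +530.29 m/s²;  |a| = 530.29 m/s².

530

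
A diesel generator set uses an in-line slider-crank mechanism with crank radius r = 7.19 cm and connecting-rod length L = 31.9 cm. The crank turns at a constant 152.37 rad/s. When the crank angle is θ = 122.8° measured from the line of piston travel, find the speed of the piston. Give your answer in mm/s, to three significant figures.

8060

ω = 152.4 rad/s
For an in-line slider-crank, x = r cosθ + √(L² − r² sin²θ), so v = −rω sinθ·[1 + r cosθ/√(L² − r² sin²θ)].
With r = 0.0719 m, L = 0.319 m, θ = 122.8°: √(L² − r² sin²θ) = 0.31322 m.
v = −0.0719·152.4·0.84057·[1 + 0.0719·-0.54171/0.31322] = -8.0637 m/s.
|v| = 8.0637 m/s = 8063.7 mm/s.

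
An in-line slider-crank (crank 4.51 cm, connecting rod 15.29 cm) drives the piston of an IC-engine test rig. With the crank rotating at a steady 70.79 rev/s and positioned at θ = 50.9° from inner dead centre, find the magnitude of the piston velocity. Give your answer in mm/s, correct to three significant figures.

ω = 2π·70.8 = 444.8 rad/s
For an in-line slider-crank, x = r cosθ + √(L² − r² sin²θ), so v = −rω sinθ·[1 + r cosθ/√(L² − r² sin²θ)].
With r = 0.0451 m, L = 0.1529 m, θ = 50.9°: √(L² − r² sin²θ) = 0.14884 m.
v = −0.0451·444.8·0.77605·[1 + 0.0451·0.63068/0.14884] = -18.542 m/s.
|v| = 18.542 m/s = 18542 mm/s.

18500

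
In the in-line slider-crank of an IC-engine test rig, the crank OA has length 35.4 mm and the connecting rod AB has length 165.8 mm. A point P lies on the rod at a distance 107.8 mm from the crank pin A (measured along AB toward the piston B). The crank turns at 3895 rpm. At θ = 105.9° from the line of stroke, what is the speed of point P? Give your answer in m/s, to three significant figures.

13.4

ω = 407.9 rad/s.  Crank-pin speed |V_A| = rω = 14.439 m/s, perpendicular to OA.
Rod angle: sinφ = −(r/L) sinθ ⇒ φ = -11.849°; ω_rod = −rω cosθ/√(L²−r²sin²θ) = +24.378 rad/s.
V_P = V_A + ω_rod × AP, with AP = 0.1078 m along the rod.
Components: V_Px = −rω sinθ − a·ω_rod·sinφ = -13.347 m/s;  V_Py = rω cosθ + a·ω_rod·cosφ = -1.3838 m/s.
|V_P| = √(V_Px² + V_Py²) = 13.419 m/s.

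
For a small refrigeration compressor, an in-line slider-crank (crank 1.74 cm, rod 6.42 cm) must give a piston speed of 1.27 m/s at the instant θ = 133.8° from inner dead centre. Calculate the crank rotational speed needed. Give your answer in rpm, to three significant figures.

1190

For an in-line slider-crank, |v_piston| = rω|sinθ|·[1 + r cosθ/√(L² − r² sin²θ)].
With r = 0.0174 m, L = 0.0642 m, θ = 133.8°: the bracketed kinematic factor |dx/dθ| = 0.010156 m.
ω = v/|dx/dθ| = 1.27/0.010156 = 125.05 rad/s.
N = 60ω/(2π) = 1194.1 rpm.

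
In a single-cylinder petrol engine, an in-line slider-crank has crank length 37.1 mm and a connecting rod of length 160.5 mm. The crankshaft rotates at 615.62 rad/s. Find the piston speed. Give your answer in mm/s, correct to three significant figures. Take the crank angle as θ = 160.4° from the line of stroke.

ω = 615.6 rad/s
For an in-line slider-crank, x = r cosθ + √(L² − r² sin²θ), so v = −rω sinθ·[1 + r cosθ/√(L² − r² sin²θ)].
With r = 0.0371 m, L = 0.1605 m, θ = 160.4°: √(L² − r² sin²θ) = 0.16002 m.
v = −0.0371·615.6·0.33545·[1 + 0.0371·-0.94206/0.16002] = -5.9881 m/s.
|v| = 5.9881 m/s = 5988.1 mm/s.

5990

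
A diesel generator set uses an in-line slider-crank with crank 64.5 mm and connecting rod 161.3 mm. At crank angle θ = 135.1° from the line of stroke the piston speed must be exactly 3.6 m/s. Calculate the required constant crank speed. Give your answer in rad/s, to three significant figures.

112

For an in-line slider-crank, |v_piston| = rω|sinθ|·[1 + r cosθ/√(L² − r² sin²θ)].
With r = 0.0645 m, L = 0.1613 m, θ = 135.1°: the bracketed kinematic factor |dx/dθ| = 0.032086 m.
ω = v/|dx/dθ| = 3.6/0.032086 = 112.2 rad/s.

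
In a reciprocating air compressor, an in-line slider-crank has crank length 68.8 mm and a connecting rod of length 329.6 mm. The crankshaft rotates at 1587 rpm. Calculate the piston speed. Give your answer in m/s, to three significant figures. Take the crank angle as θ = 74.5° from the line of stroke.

11.6

ω = 2π·1587/60 = 166.2 rad/s
For an in-line slider-crank, x = r cosθ + √(L² − r² sin²θ), so v = −rω sinθ·[1 + r cosθ/√(L² − r² sin²θ)].
With r = 0.0688 m, L = 0.3296 m, θ = 74.5°: √(L² − r² sin²θ) = 0.32286 m.
v = −0.0688·166.2·0.96363·[1 + 0.0688·0.26724/0.32286] = -11.645 m/s.
|v| = 11.645 m/s.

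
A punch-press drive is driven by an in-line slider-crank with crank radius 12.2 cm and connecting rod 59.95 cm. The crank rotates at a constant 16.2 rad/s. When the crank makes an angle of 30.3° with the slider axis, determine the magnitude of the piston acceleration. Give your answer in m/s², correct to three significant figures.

30.9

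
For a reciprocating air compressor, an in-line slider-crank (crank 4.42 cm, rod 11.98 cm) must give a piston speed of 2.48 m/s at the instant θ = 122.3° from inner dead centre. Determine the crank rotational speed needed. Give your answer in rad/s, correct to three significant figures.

83.8

For an in-line slider-crank, |v_piston| = rω|sinθ|·[1 + r cosθ/√(L² − r² sin²θ)].
With r = 0.0442 m, L = 0.1198 m, θ = 122.3°: the bracketed kinematic factor |dx/dθ| = 0.029608 m.
ω = v/|dx/dθ| = 2.48/0.029608 = 83.76 rad/s.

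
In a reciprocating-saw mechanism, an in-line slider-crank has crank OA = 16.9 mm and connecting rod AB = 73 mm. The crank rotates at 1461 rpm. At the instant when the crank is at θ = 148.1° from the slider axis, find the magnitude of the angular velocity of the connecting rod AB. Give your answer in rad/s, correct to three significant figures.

ω = 153 rad/s (converted from 1461 rpm).
The rod makes angle φ with the slider axis where L sinφ = r sinθ; differentiating, L cosφ·φ̇ = r ω cosθ.
L cosφ = √(L² − r² sin²θ) = 0.072452 m.
|ω_rod| = r ω |cosθ| / √(L² − r² sin²θ) = 0.0169·153·0.84897/0.072452 = 30.298 rad/s.

30.3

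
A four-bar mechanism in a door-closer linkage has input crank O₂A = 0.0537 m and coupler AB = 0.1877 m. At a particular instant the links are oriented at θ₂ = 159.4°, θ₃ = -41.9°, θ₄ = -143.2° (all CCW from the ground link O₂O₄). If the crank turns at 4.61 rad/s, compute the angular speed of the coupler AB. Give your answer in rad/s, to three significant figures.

ω₂ = 4.61 rad/s
Differentiating the loop-closure r₂e^{iθ₂}+r₃e^{iθ₃}=r₁+r₄e^{iθ₄} gives r₂ω₂e^{iθ₂}+r₃ω₃e^{iθ₃}=r₄ω₄e^{iθ₄}.
Eliminating the other unknown: ω₃ = r₂ω₂ sin(θ₄−θ₂) / [r₃ sin(θ₃−θ₄)].
Numerator sine = +0.84245; denominator sine = +0.98061.
Result = 0.0537·4.61·(+0.84245) / (0.1877·(+0.98061)) = +1.1331 rad/s; magnitude 1.1331 rad/s.

1.13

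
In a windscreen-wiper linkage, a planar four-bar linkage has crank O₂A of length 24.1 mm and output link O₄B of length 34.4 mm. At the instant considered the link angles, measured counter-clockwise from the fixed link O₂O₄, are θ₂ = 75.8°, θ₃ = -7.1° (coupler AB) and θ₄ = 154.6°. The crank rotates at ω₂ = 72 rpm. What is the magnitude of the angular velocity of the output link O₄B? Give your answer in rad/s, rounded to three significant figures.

ω₂ = 7.54 rad/s (from 72 rpm).
Differentiating the loop-closure r₂e^{iθ₂}+r₃e^{iθ₃}=r₁+r₄e^{iθ₄} gives r₂ω₂e^{iθ₂}+r₃ω₃e^{iθ₃}=r₄ω₄e^{iθ₄}.
Eliminating the other unknown: ω₄ = r₂ω₂ sin(θ₂−θ₃) / [r₄ sin(θ₄−θ₃)].
Numerator sine = +0.99233; denominator sine = +0.31399.
Result = 0.0241·7.54·(+0.99233) / (0.0344·(+0.31399)) = +16.694 rad/s; magnitude 16.694 rad/s.

16.7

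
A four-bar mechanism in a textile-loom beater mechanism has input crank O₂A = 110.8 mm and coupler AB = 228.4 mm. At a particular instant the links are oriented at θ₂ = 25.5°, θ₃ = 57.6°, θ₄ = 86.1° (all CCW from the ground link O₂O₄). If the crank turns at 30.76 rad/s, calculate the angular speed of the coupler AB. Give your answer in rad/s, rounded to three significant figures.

27.2

ω₂ = 30.76 rad/s
Differentiating the loop-closure r₂e^{iθ₂}+r₃e^{iθ₃}=r₁+r₄e^{iθ₄} gives r₂ω₂e^{iθ₂}+r₃ω₃e^{iθ₃}=r₄ω₄e^{iθ₄}.
Eliminating the other unknown: ω₃ = r₂ω₂ sin(θ₄−θ₂) / [r₃ sin(θ₃−θ₄)].
Numerator sine = +0.87121; denominator sine = -0.47716.
Result = 0.1108·30.76·(+0.87121) / (0.2284·(-0.47716)) = -27.245 rad/s; magnitude 27.245 rad/s.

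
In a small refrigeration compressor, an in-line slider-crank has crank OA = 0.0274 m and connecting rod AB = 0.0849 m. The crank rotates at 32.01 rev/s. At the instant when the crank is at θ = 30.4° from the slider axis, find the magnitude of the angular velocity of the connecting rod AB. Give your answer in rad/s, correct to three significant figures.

56.7

ω = 201.1 rad/s (converted from 32.01 rev/s).
The rod makes angle φ with the slider axis where L sinφ = r sinθ; differentiating, L cosφ·φ̇ = r ω cosθ.
L cosφ = √(L² − r² sin²θ) = 0.08376 m.
|ω_rod| = r ω |cosθ| / √(L² − r² sin²θ) = 0.0274·201.1·0.86251/0.08376 = 56.747 rad/s.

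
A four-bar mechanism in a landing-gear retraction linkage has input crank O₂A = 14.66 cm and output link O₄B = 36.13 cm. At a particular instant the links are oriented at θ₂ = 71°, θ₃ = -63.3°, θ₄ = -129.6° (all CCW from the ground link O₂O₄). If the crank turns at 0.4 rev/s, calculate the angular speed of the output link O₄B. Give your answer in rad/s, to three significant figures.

ω₂ = 2.513 rad/s (from 0.4 rev/s).
Differentiating the loop-closure r₂e^{iθ₂}+r₃e^{iθ₃}=r₁+r₄e^{iθ₄} gives r₂ω₂e^{iθ₂}+r₃ω₃e^{iθ₃}=r₄ω₄e^{iθ₄}.
Eliminating the other unknown: ω₄ = r₂ω₂ sin(θ₂−θ₃) / [r₄ sin(θ₄−θ₃)].
Numerator sine = +0.71569; denominator sine = -0.91566.
Result = 0.1466·2.513·(+0.71569) / (0.3613·(-0.91566)) = -0.79707 rad/s; magnitude 0.79707 rad/s.

0.797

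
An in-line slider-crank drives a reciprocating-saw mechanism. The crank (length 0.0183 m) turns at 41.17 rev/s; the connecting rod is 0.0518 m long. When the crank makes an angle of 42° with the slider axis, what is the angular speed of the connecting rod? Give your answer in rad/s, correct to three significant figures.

ω = 258.7 rad/s (converted from 41.17 rev/s).
The rod makes angle φ with the slider axis where L sinφ = r sinθ; differentiating, L cosφ·φ̇ = r ω cosθ.
L cosφ = √(L² − r² sin²θ) = 0.050332 m.
|ω_rod| = r ω |cosθ| / √(L² − r² sin²θ) = 0.0183·258.7·0.74314/0.050332 = 69.894 rad/s.

69.9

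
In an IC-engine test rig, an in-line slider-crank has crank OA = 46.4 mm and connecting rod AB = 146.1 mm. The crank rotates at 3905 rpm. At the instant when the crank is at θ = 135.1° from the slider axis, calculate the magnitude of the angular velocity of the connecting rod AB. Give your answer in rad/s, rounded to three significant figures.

94.4

ω = 408.9 rad/s (converted from 3905 rpm).
The rod makes angle φ with the slider axis where L sinφ = r sinθ; differentiating, L cosφ·φ̇ = r ω cosθ.
L cosφ = √(L² − r² sin²θ) = 0.14238 m.
|ω_rod| = r ω |cosθ| / √(L² − r² sin²θ) = 0.0464·408.9·0.70834/0.14238 = 94.396 rad/s.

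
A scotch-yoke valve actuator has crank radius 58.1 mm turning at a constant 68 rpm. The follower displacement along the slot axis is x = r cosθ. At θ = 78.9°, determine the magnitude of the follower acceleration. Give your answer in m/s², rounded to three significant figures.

ω = 7.121 rad/s (from 68 rpm).
x = r cosθ ⇒ ẍ = −rω² cosθ (ω constant).
|a| = rω²|cosθ| = 0.0581·(7.121)²·|cos 78.9°| = 0.56719 m/s².

0.567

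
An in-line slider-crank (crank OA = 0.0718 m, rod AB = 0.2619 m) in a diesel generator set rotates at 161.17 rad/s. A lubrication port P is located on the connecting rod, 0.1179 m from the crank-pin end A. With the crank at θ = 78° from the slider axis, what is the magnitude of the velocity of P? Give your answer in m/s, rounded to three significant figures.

ω = 161.2 rad/s.  Crank-pin speed |V_A| = rω = 11.572 m/s, perpendicular to OA.
Rod angle: sinφ = −(r/L) sinθ ⇒ φ = -15.555°; ω_rod = −rω cosθ/√(L²−r²sin²θ) = -9.5358 rad/s.
V_P = V_A + ω_rod × AP, with AP = 0.1179 m along the rod.
Components: V_Px = −rω sinθ − a·ω_rod·sinφ = -11.621 m/s;  V_Py = rω cosθ + a·ω_rod·cosφ = +1.3229 m/s.
|V_P| = √(V_Px² + V_Py²) = 11.696 m/s.

11.7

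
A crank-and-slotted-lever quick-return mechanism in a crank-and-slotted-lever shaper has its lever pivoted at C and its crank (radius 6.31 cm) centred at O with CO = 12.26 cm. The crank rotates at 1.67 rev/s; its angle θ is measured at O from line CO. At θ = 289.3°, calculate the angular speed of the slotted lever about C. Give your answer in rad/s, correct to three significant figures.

ω = 10.49 rad/s (from 1.67 rev/s).
Crank pin A relative to C: A = (d + r cosθ, r sinθ); lever angle φ = atan2(r sinθ, d + r cosθ).
Differentiating tanφ: φ̇ = rω(d cosθ + r)/(d² + r² + 2dr cosθ).
d² + r² + 2dr cosθ = |CA|² = 0.0241261 m²;  d cosθ + r = +0.10362 m.
|ω_lever| = |0.0631·10.49·+0.10362| / 0.0241261 = 2.8437 rad/s.

2.84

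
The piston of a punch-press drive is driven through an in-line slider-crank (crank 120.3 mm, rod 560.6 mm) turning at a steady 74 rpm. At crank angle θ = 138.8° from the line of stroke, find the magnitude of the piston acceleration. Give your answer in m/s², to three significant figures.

5.21

ω = 2π·74/60 = 7.749 rad/s
x(θ) = r cosθ + √(L² − r² sin²θ); with ω constant, a = ω²·d²x/dθ².
d²x/dθ² = −r cosθ − r²(cos2θ)/√u − r⁴ sin²2θ/(4u^{3/2}),  u = L² − r² sin²θ = 0.307993 m².
Substituting r = 0.1203 m, L = 0.5606 m, θ = 138.8°: d²x/dθ² = +0.086766 m.
a = ω²·d²x/dθ² = (7.749)²·(+0.086766) = +5.2104 m/s²;  |a| = 5.2104 m/s².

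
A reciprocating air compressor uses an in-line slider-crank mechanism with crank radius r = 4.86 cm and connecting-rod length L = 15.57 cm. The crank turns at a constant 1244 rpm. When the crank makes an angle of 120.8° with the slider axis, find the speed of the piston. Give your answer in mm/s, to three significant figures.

ω = 2π·1244/60 = 130.3 rad/s
For an in-line slider-crank, x = r cosθ + √(L² − r² sin²θ), so v = −rω sinθ·[1 + r cosθ/√(L² − r² sin²θ)].
With r = 0.0486 m, L = 0.1557 m, θ = 120.8°: √(L² − r² sin²θ) = 0.15 m.
v = −0.0486·130.3·0.85896·[1 + 0.0486·-0.51204/0.15] = -4.536 m/s.
|v| = 4.536 m/s = 4536 mm/s.

4540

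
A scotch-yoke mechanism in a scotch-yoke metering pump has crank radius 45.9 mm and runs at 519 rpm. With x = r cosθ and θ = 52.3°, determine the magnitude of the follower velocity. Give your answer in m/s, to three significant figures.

ω = 54.35 rad/s (from 519 rpm).
x = r cosθ ⇒ ẋ = −rω sinθ.
|v| = rω|sinθ| = 0.0459·54.35·|sin 52.3°| = 1.9738 m/s.

1.97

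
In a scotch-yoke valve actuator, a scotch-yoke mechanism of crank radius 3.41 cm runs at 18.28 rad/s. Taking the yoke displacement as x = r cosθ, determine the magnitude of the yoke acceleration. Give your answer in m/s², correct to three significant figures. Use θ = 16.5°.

10.9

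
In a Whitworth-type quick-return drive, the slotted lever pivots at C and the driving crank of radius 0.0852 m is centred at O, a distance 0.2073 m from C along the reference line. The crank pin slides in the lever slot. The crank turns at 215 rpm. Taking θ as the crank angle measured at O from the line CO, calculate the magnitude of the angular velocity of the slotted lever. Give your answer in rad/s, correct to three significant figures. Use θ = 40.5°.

6.04

ω = 22.51 rad/s (from 215 rpm).
Crank pin A relative to C: A = (d + r cosθ, r sinθ); lever angle φ = atan2(r sinθ, d + r cosθ).
Differentiating tanφ: φ̇ = rω(d cosθ + r)/(d² + r² + 2dr cosθ).
d² + r² + 2dr cosθ = |CA|² = 0.0770928 m²;  d cosθ + r = +0.24283 m.
|ω_lever| = |0.0852·22.51·+0.24283| / 0.0770928 = 6.0423 rad/s.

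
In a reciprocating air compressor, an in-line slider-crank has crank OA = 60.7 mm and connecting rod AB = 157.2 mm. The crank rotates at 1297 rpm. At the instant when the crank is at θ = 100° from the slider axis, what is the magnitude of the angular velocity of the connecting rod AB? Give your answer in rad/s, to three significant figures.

9.85

ω = 135.8 rad/s (converted from 1297 rpm).
The rod makes angle φ with the slider axis where L sinφ = r sinθ; differentiating, L cosφ·φ̇ = r ω cosθ.
L cosφ = √(L² − r² sin²θ) = 0.14539 m.
|ω_rod| = r ω |cosθ| / √(L² − r² sin²θ) = 0.0607·135.8·0.17365/0.14539 = 9.8467 rad/s.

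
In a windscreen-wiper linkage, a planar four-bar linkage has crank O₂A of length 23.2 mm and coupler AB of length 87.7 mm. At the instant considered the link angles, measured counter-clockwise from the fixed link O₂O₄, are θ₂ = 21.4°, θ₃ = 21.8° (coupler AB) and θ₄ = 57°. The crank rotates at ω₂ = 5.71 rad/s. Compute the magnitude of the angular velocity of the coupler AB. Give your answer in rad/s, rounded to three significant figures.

ω₂ = 5.71 rad/s
Differentiating the loop-closure r₂e^{iθ₂}+r₃e^{iθ₃}=r₁+r₄e^{iθ₄} gives r₂ω₂e^{iθ₂}+r₃ω₃e^{iθ₃}=r₄ω₄e^{iθ₄}.
Eliminating the other unknown: ω₃ = r₂ω₂ sin(θ₄−θ₂) / [r₃ sin(θ₃−θ₄)].
Numerator sine = +0.58212; denominator sine = -0.57643.
Result = 0.0232·5.71·(+0.58212) / (0.0877·(-0.57643)) = -1.5254 rad/s; magnitude 1.5254 rad/s.

1.53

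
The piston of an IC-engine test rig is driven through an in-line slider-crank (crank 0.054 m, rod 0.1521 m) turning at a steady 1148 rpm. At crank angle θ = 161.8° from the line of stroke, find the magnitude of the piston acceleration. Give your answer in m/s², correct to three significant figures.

514

ω = 2π·1148/60 = 120.2 rad/s
x(θ) = r cosθ + √(L² − r² sin²θ); with ω constant, a = ω²·d²x/dθ².
d²x/dθ² = −r cosθ − r²(cos2θ)/√u − r⁴ sin²2θ/(4u^{3/2}),  u = L² − r² sin²θ = 0.0228499 m².
Substituting r = 0.054 m, L = 0.1521 m, θ = 161.8°: d²x/dθ² = +0.035555 m.
a = ω²·d²x/dθ² = (120.2)²·(+0.035555) = +513.86 m/s²;  |a| = 513.86 m/s².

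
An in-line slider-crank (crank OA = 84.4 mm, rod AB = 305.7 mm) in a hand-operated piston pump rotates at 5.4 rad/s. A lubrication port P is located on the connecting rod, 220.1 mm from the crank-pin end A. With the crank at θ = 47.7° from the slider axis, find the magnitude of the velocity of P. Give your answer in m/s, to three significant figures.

0.393

ω = 5.4 rad/s.  Crank-pin speed |V_A| = rω = 0.45576 m/s, perpendicular to OA.
Rod angle: sinφ = −(r/L) sinθ ⇒ φ = -11.783°; ω_rod = −rω cosθ/√(L²−r²sin²θ) = -1.025 rad/s.
V_P = V_A + ω_rod × AP, with AP = 0.2201 m along the rod.
Components: V_Px = −rω sinθ − a·ω_rod·sinφ = -0.38316 m/s;  V_Py = rω cosθ + a·ω_rod·cosφ = +0.085889 m/s.
|V_P| = √(V_Px² + V_Py²) = 0.39267 m/s.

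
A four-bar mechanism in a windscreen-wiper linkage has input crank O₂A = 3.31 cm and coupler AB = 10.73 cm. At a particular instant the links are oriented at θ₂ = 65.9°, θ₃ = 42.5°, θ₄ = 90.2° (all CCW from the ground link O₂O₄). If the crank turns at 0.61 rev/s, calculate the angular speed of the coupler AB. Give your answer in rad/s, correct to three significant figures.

0.658

ω₂ = 3.833 rad/s (from 0.61 rev/s).
Differentiating the loop-closure r₂e^{iθ₂}+r₃e^{iθ₃}=r₁+r₄e^{iθ₄} gives r₂ω₂e^{iθ₂}+r₃ω₃e^{iθ₃}=r₄ω₄e^{iθ₄}.
Eliminating the other unknown: ω₃ = r₂ω₂ sin(θ₄−θ₂) / [r₃ sin(θ₃−θ₄)].
Numerator sine = +0.41151; denominator sine = -0.73963.
Result = 0.0331·3.833·(+0.41151) / (0.1073·(-0.73963)) = -0.65782 rad/s; magnitude 0.65782 rad/s.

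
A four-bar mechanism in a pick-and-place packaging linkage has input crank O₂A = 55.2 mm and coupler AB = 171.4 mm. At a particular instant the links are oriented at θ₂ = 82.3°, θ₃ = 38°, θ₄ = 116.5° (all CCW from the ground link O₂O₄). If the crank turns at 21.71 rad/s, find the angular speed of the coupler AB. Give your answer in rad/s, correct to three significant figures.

ω₂ = 21.71 rad/s
Differentiating the loop-closure r₂e^{iθ₂}+r₃e^{iθ₃}=r₁+r₄e^{iθ₄} gives r₂ω₂e^{iθ₂}+r₃ω₃e^{iθ₃}=r₄ω₄e^{iθ₄}.
Eliminating the other unknown: ω₃ = r₂ω₂ sin(θ₄−θ₂) / [r₃ sin(θ₃−θ₄)].
Numerator sine = +0.56208; denominator sine = -0.97992.
Result = 0.0552·21.71·(+0.56208) / (0.1714·(-0.97992)) = -4.0105 rad/s; magnitude 4.0105 rad/s.

4.01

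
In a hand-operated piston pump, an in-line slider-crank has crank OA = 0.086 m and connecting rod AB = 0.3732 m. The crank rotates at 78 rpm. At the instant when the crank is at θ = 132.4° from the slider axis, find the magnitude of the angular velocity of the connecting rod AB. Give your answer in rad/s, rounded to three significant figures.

1.29

ω = 8.168 rad/s (converted from 78 rpm).
The rod makes angle φ with the slider axis where L sinφ = r sinθ; differentiating, L cosφ·φ̇ = r ω cosθ.
L cosφ = √(L² − r² sin²θ) = 0.36776 m.
|ω_rod| = r ω |cosθ| / √(L² − r² sin²θ) = 0.086·8.168·0.67430/0.36776 = 1.288 rad/s.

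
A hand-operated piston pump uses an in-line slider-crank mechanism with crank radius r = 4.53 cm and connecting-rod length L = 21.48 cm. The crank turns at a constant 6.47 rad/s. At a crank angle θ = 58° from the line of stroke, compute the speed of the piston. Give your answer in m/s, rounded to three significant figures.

ω = 6.47 rad/s
For an in-line slider-crank, x = r cosθ + √(L² − r² sin²θ), so v = −rω sinθ·[1 + r cosθ/√(L² − r² sin²θ)].
With r = 0.0453 m, L = 0.2148 m, θ = 58°: √(L² − r² sin²θ) = 0.21134 m.
v = −0.0453·6.47·0.84805·[1 + 0.0453·0.52992/0.21134] = -0.27679 m/s.
|v| = 0.27679 m/s.

0.277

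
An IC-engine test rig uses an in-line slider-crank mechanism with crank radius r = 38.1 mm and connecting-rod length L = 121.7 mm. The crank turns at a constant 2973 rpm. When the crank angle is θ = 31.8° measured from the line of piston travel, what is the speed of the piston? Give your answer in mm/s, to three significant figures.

ω = 2π·2973/60 = 311.3 rad/s
For an in-line slider-crank, x = r cosθ + √(L² − r² sin²θ), so v = −rω sinθ·[1 + r cosθ/√(L² − r² sin²θ)].
With r = 0.0381 m, L = 0.1217 m, θ = 31.8°: √(L² − r² sin²θ) = 0.12003 m.
v = −0.0381·311.3·0.52696·[1 + 0.0381·0.84989/0.12003] = -7.9368 m/s.
|v| = 7.9368 m/s = 7936.8 mm/s.

7940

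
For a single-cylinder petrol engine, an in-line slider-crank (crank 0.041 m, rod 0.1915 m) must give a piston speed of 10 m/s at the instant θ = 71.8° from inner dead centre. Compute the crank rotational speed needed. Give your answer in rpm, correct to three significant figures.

2300

For an in-line slider-crank, |v_piston| = rω|sinθ|·[1 + r cosθ/√(L² − r² sin²θ)].
With r = 0.041 m, L = 0.1915 m, θ = 71.8°: the bracketed kinematic factor |dx/dθ| = 0.041609 m.
ω = v/|dx/dθ| = 10/0.041609 = 240.33 rad/s.
N = 60ω/(2π) = 2295 rpm.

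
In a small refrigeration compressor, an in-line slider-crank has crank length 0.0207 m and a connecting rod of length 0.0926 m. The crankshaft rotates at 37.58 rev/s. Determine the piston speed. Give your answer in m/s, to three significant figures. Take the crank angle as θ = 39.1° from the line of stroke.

ω = 2π·37.6 = 236.1 rad/s
For an in-line slider-crank, x = r cosθ + √(L² − r² sin²θ), so v = −rω sinθ·[1 + r cosθ/√(L² − r² sin²θ)].
With r = 0.0207 m, L = 0.0926 m, θ = 39.1°: √(L² − r² sin²θ) = 0.091675 m.
v = −0.0207·236.1·0.63068·[1 + 0.0207·0.77605/0.091675] = -3.6227 m/s.
|v| = 3.6227 m/s.

3.62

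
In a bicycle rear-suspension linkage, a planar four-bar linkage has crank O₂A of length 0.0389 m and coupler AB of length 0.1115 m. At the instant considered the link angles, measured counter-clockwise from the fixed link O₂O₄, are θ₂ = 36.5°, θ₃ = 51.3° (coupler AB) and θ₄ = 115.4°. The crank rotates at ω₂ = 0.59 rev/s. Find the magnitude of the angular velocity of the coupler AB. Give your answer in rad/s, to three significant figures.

ω₂ = 3.707 rad/s (from 0.59 rev/s).
Differentiating the loop-closure r₂e^{iθ₂}+r₃e^{iθ₃}=r₁+r₄e^{iθ₄} gives r₂ω₂e^{iθ₂}+r₃ω₃e^{iθ₃}=r₄ω₄e^{iθ₄}.
Eliminating the other unknown: ω₃ = r₂ω₂ sin(θ₄−θ₂) / [r₃ sin(θ₃−θ₄)].
Numerator sine = +0.98129; denominator sine = -0.89956.
Result = 0.0389·3.707·(+0.98129) / (0.1115·(-0.89956)) = -1.4108 rad/s; magnitude 1.4108 rad/s.

1.41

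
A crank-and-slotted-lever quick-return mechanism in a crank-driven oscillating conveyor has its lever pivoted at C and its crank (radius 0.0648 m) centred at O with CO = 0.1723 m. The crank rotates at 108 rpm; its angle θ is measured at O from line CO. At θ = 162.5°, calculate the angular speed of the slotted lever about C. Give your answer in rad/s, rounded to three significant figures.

ω = 11.31 rad/s (from 108 rpm).
Crank pin A relative to C: A = (d + r cosθ, r sinθ); lever angle φ = atan2(r sinθ, d + r cosθ).
Differentiating tanφ: φ̇ = rω(d cosθ + r)/(d² + r² + 2dr cosθ).
d² + r² + 2dr cosθ = |CA|² = 0.0125898 m²;  d cosθ + r = -0.099525 m.
|ω_lever| = |0.0648·11.31·-0.099525| / 0.0125898 = 5.7935 rad/s.

5.79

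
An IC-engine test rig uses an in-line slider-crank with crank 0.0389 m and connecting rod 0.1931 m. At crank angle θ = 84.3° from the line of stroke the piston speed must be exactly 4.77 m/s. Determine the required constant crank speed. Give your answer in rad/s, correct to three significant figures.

For an in-line slider-crank, |v_piston| = rω|sinθ|·[1 + r cosθ/√(L² − r² sin²θ)].
With r = 0.0389 m, L = 0.1931 m, θ = 84.3°: the bracketed kinematic factor |dx/dθ| = 0.039498 m.
ω = v/|dx/dθ| = 4.77/0.039498 = 120.77 rad/s.

121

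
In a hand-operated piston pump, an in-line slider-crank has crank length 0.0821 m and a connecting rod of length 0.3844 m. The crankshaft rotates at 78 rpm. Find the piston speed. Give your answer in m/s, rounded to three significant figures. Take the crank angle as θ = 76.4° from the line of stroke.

0.685

ω = 2π·78/60 = 8.168 rad/s
For an in-line slider-crank, x = r cosθ + √(L² − r² sin²θ), so v = −rω sinθ·[1 + r cosθ/√(L² − r² sin²θ)].
With r = 0.0821 m, L = 0.3844 m, θ = 76.4°: √(L² − r² sin²θ) = 0.37603 m.
v = −0.0821·8.168·0.97196·[1 + 0.0821·0.23514/0.37603] = -0.68526 m/s.
|v| = 0.68526 m/s.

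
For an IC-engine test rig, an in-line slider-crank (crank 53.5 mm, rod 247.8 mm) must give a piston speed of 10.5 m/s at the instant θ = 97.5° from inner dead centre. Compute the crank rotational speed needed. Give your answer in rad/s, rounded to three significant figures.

204

For an in-line slider-crank, |v_piston| = rω|sinθ|·[1 + r cosθ/√(L² − r² sin²θ)].
With r = 0.0535 m, L = 0.2478 m, θ = 97.5°: the bracketed kinematic factor |dx/dθ| = 0.051512 m.
ω = v/|dx/dθ| = 10.5/0.051512 = 203.84 rad/s.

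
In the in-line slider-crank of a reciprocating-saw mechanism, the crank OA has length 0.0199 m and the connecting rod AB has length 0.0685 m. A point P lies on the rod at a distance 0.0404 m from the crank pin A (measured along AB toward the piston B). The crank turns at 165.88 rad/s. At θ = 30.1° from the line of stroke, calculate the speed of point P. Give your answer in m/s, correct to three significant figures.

ω = 165.9 rad/s.  Crank-pin speed |V_A| = rω = 3.301 m/s, perpendicular to OA.
Rod angle: sinφ = −(r/L) sinθ ⇒ φ = -8.377°; ω_rod = −rω cosθ/√(L²−r²sin²θ) = -42.141 rad/s.
V_P = V_A + ω_rod × AP, with AP = 0.0404 m along the rod.
Components: V_Px = −rω sinθ − a·ω_rod·sinφ = -1.9035 m/s;  V_Py = rω cosθ + a·ω_rod·cosφ = +1.1715 m/s.
|V_P| = √(V_Px² + V_Py²) = 2.2352 m/s.

2.24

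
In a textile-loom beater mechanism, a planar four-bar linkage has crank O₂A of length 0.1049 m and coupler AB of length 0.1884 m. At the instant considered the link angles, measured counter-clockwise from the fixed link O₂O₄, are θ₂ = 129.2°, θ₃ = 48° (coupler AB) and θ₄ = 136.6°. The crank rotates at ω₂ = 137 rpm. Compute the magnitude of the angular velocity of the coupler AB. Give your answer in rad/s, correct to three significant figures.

ω₂ = 14.35 rad/s (from 137 rpm).
Differentiating the loop-closure r₂e^{iθ₂}+r₃e^{iθ₃}=r₁+r₄e^{iθ₄} gives r₂ω₂e^{iθ₂}+r₃ω₃e^{iθ₃}=r₄ω₄e^{iθ₄}.
Eliminating the other unknown: ω₃ = r₂ω₂ sin(θ₄−θ₂) / [r₃ sin(θ₃−θ₄)].
Numerator sine = +0.12880; denominator sine = -0.99970.
Result = 0.1049·14.35·(+0.12880) / (0.1884·(-0.99970)) = -1.0291 rad/s; magnitude 1.0291 rad/s.

1.03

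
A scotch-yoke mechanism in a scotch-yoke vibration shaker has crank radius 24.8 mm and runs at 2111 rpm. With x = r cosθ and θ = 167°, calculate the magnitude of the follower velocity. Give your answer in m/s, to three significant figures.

ω = 221.1 rad/s (from 2111 rpm).
x = r cosθ ⇒ ẋ = −rω sinθ.
|v| = rω|sinθ| = 0.0248·221.1·|sin 167°| = 1.2333 m/s.

1.23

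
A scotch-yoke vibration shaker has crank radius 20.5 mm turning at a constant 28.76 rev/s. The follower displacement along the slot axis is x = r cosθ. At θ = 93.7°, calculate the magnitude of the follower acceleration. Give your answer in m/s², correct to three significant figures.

43.2

ω = 180.7 rad/s (from 28.76 rev/s).
x = r cosθ ⇒ ẍ = −rω² cosθ (ω constant).
|a| = rω²|cosθ| = 0.0205·(180.7)²·|cos 93.7°| = 43.198 m/s².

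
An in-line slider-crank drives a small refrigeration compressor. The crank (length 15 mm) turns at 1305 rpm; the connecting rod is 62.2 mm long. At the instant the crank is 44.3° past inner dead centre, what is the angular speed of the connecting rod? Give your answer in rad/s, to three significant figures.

23.9

ω = 136.7 rad/s (converted from 1305 rpm).
The rod makes angle φ with the slider axis where L sinφ = r sinθ; differentiating, L cosφ·φ̇ = r ω cosθ.
L cosφ = √(L² − r² sin²θ) = 0.061311 m.
|ω_rod| = r ω |cosθ| / √(L² − r² sin²θ) = 0.015·136.7·0.71569/0.061311 = 23.929 rad/s.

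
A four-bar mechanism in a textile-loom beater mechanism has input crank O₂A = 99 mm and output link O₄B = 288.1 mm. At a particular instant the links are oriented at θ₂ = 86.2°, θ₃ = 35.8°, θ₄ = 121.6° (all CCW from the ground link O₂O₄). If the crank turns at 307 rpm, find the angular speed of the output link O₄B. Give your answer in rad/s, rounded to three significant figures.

ω₂ = 32.15 rad/s (from 307 rpm).
Differentiating the loop-closure r₂e^{iθ₂}+r₃e^{iθ₃}=r₁+r₄e^{iθ₄} gives r₂ω₂e^{iθ₂}+r₃ω₃e^{iθ₃}=r₄ω₄e^{iθ₄}.
Eliminating the other unknown: ω₄ = r₂ω₂ sin(θ₂−θ₃) / [r₄ sin(θ₄−θ₃)].
Numerator sine = +0.77051; denominator sine = +0.99731.
Result = 0.099·32.15·(+0.77051) / (0.2881·(+0.99731)) = +8.5351 rad/s; magnitude 8.5351 rad/s.

8.54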